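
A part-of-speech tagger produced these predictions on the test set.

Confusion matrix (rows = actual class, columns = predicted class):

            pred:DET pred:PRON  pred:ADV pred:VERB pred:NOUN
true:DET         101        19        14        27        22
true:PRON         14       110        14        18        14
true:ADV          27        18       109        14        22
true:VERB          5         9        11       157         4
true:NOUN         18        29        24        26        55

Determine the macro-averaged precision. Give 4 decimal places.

0.5919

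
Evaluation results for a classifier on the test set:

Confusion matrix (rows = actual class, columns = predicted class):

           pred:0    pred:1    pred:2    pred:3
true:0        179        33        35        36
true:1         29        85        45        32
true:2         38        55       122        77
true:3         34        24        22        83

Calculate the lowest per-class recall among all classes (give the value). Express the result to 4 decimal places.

0.4178

Per-class recall (TP/(TP+FN)):
  0: TP=179, FN=33+35+36=104 → 179/283 = 0.63251
  1: TP=85, FN=29+45+32=106 → 85/191 = 0.44503
  2: TP=122, FN=38+55+77=170 → 122/292 = 0.41781
  3: TP=83, FN=34+24+22=80 → 83/163 = 0.50920
Lowest is class '2' with recall = 0.4178.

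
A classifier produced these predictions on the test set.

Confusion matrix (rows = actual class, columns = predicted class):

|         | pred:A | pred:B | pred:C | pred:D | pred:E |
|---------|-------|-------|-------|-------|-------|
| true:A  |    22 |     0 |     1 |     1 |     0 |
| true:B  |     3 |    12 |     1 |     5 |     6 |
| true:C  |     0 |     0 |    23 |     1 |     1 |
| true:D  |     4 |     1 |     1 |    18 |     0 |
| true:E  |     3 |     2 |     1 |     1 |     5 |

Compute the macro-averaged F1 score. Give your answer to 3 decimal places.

0.676

Per-class F1 score (2·TP/(2·TP+FP+FN)):
  A: TP=22, FP=3+0+4+3=10, FN=0+1+1+0=2 → 44/56 = 0.7857
  B: TP=12, FP=0+0+1+2=3, FN=3+1+5+6=15 → 24/42 = 0.5714
  C: TP=23, FP=1+1+1+1=4, FN=0+0+1+1=2 → 46/52 = 0.8846
  D: TP=18, FP=1+5+1+1=8, FN=4+1+1+0=6 → 36/50 = 0.7200
  E: TP=5, FP=0+6+1+0=7, FN=3+2+1+1=7 → 10/24 = 0.4167
Macro-F1 score = mean = (0.7857 + 0.5714 + 0.8846 + 0.7200 + 0.4167) / 5 = 0.676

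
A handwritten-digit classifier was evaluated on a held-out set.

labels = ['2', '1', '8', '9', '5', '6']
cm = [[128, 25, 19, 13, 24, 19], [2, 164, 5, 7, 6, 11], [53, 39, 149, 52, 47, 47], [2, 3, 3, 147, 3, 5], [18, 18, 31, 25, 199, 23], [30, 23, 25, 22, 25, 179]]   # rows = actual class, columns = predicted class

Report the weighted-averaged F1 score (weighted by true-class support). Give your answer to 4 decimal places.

0.5964

Per-class F1 score (2·TP/(2·TP+FP+FN)):
  2: TP=128, FP=2+53+2+18+30=105, FN=25+19+13+24+19=100 → 256/461 = 0.55531
  1: TP=164, FP=25+39+3+18+23=108, FN=2+5+7+6+11=31 → 328/467 = 0.70236
  8: TP=149, FP=19+5+3+31+25=83, FN=53+39+52+47+47=238 → 298/619 = 0.48142
  9: TP=147, FP=13+7+52+25+22=119, FN=2+3+3+3+5=16 → 294/429 = 0.68531
  5: TP=199, FP=24+6+47+3+25=105, FN=18+18+31+25+23=115 → 398/618 = 0.64401
  6: TP=179, FP=19+11+47+5+23=105, FN=30+23+25+22+25=125 → 358/588 = 0.60884
Weighted-F1 score = Σ (supportᵢ/N)·F1 scoreᵢ with N=1591: (228/1591)·0.55531 + (195/1591)·0.70236 + (387/1591)·0.48142 + (163/1591)·0.68531 + (314/1591)·0.64401 + (304/1591)·0.60884 = 0.5964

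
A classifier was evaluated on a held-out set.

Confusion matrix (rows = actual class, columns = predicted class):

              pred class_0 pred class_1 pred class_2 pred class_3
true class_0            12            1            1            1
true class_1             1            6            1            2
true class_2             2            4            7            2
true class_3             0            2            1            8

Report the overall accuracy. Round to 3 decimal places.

0.647

Accuracy = trace / total = (12+6+7+8=33) / 51 = 33/51 = 0.647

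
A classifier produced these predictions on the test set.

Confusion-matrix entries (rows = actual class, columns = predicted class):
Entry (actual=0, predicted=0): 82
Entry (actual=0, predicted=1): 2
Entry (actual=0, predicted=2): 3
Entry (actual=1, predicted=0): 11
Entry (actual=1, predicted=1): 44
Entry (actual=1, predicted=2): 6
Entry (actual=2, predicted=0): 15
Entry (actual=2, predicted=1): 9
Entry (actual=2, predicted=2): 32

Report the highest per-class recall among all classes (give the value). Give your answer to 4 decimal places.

0.9425

Per-class recall (TP/(TP+FN)):
  0: TP=82, FN=2+3=5 → 82/87 = 0.94253
  1: TP=44, FN=11+6=17 → 44/61 = 0.72131
  2: TP=32, FN=15+9=24 → 32/56 = 0.57143
Highest is class '0' with recall = 0.9425.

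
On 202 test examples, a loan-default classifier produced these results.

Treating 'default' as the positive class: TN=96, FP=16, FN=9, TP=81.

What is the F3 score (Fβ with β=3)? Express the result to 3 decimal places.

Fβ = (1+β²)·TP / ((1+β²)·TP + β²·FN + FP), with β²=9
= 10·81 / (10·81 + 9·9 + 16) = 0.893

0.893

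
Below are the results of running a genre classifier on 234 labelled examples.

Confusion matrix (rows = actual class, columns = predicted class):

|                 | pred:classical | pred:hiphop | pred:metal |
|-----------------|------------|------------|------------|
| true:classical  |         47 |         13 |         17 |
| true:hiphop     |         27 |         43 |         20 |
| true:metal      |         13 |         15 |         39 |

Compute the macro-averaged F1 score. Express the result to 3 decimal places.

0.551

Per-class F1 score (2·TP/(2·TP+FP+FN)):
  classical: TP=47, FP=27+13=40, FN=13+17=30 → 94/164 = 0.5732
  hiphop: TP=43, FP=13+15=28, FN=27+20=47 → 86/161 = 0.5342
  metal: TP=39, FP=17+20=37, FN=13+15=28 → 78/143 = 0.5455
Macro-F1 score = mean = (0.5732 + 0.5342 + 0.5455) / 3 = 0.551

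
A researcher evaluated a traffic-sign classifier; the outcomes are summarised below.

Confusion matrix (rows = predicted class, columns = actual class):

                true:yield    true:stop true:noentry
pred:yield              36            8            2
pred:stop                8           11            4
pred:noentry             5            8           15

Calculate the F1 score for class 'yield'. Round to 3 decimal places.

F1 score = 2·TP/(2·TP+FP+FN).
yield: TP=36, FP=8+2=10, FN=8+5=13 → 72/95 = 0.7579

0.758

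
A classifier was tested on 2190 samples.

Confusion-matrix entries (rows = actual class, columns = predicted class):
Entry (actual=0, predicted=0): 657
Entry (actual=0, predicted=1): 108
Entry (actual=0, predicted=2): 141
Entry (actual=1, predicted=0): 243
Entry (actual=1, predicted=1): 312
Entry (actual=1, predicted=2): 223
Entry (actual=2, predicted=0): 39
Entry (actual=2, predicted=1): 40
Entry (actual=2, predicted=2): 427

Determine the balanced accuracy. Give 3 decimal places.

0.657

Balanced accuracy = mean of per-class recall.
  0: recall = 657/906 = 0.7252
  1: recall = 312/778 = 0.4010
  2: recall = 427/506 = 0.8439
Mean = (0.7252 + 0.4010 + 0.8439) / 3 = 0.657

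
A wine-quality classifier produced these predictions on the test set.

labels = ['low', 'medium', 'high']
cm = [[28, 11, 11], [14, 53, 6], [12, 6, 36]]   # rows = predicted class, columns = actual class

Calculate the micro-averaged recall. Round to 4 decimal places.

0.6610

Micro-averaging pools counts across classes: ΣTP=117, ΣFP=60, ΣFN=60.
Micro-recall = TP/(TP+FN) on pooled counts = 0.6610 (equals overall accuracy in single-label multiclass).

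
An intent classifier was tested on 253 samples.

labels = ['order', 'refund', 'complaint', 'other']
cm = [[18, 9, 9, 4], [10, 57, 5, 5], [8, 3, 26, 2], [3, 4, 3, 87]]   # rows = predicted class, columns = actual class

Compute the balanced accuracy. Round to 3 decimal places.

Balanced accuracy = mean of per-class recall.
  order: recall = 18/39 = 0.4615
  refund: recall = 57/73 = 0.7808
  complaint: recall = 26/43 = 0.6047
  other: recall = 87/98 = 0.8878
Mean = (0.4615 + 0.7808 + 0.6047 + 0.8878) / 4 = 0.684

0.684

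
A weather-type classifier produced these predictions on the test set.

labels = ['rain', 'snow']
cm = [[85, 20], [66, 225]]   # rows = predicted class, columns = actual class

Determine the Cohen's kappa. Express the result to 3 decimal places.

Observed agreement pₒ = trace/N = 310/396 = 0.7828
Expected agreement pₑ = Σ (rowᵢ·colᵢ)/N² = (151·105 + 245·291)/396² = 0.5557
κ = (pₒ − pₑ)/(1 − pₑ) = (0.7828 − 0.5557)/(1 − 0.5557) = 0.511

0.511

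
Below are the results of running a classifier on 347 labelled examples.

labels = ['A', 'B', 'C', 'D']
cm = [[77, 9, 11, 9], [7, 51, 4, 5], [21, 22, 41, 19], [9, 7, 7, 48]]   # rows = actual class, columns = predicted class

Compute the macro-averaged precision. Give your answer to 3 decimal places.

0.623

Per-class precision (TP/(TP+FP)):
  A: TP=77, FP=7+21+9=37 → 77/114 = 0.6754
  B: TP=51, FP=9+22+7=38 → 51/89 = 0.5730
  C: TP=41, FP=11+4+7=22 → 41/63 = 0.6508
  D: TP=48, FP=9+5+19=33 → 48/81 = 0.5926
Macro-precision = mean = (0.6754 + 0.5730 + 0.6508 + 0.5926) / 4 = 0.623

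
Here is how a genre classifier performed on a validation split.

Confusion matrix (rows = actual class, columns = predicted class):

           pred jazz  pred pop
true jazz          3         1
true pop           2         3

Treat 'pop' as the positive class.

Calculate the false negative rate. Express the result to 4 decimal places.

0.4000

FNR = FN/(FN+TP) = 2/(2+3) = 0.4000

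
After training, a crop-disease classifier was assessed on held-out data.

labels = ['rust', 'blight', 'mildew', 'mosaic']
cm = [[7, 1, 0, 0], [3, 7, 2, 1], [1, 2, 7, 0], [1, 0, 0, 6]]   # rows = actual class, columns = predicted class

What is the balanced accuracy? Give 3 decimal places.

0.743

Balanced accuracy = mean of per-class recall.
  rust: recall = 7/8 = 0.8750
  blight: recall = 7/13 = 0.5385
  mildew: recall = 7/10 = 0.7000
  mosaic: recall = 6/7 = 0.8571
Mean = (0.8750 + 0.5385 + 0.7000 + 0.8571) / 4 = 0.743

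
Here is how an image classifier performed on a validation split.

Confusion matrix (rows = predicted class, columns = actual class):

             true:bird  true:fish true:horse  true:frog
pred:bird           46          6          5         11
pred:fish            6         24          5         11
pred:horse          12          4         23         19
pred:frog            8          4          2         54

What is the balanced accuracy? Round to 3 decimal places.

0.624

Balanced accuracy = mean of per-class recall.
  bird: recall = 46/72 = 0.6389
  fish: recall = 24/38 = 0.6316
  horse: recall = 23/35 = 0.6571
  frog: recall = 54/95 = 0.5684
Mean = (0.6389 + 0.6316 + 0.6571 + 0.5684) / 4 = 0.624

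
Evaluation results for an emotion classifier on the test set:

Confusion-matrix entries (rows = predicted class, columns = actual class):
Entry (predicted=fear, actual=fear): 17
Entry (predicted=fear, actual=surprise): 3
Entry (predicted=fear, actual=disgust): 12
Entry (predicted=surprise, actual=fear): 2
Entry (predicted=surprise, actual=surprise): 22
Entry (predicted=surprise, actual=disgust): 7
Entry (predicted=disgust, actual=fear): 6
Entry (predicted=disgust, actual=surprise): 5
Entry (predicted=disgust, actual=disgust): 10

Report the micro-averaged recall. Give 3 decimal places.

0.583

Micro-averaging pools counts across classes: ΣTP=49, ΣFP=35, ΣFN=35.
Micro-recall = TP/(TP+FN) on pooled counts = 0.583 (equals overall accuracy in single-label multiclass).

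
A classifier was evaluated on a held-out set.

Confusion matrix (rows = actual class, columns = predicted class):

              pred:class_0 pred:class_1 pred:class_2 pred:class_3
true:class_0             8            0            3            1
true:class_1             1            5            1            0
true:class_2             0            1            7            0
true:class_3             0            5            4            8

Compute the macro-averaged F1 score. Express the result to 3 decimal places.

Per-class F1 score (2·TP/(2·TP+FP+FN)):
  class_0: TP=8, FP=1+0+0=1, FN=0+3+1=4 → 16/21 = 0.7619
  class_1: TP=5, FP=0+1+5=6, FN=1+1+0=2 → 10/18 = 0.5556
  class_2: TP=7, FP=3+1+4=8, FN=0+1+0=1 → 14/23 = 0.6087
  class_3: TP=8, FP=1+0+0=1, FN=0+5+4=9 → 16/26 = 0.6154
Macro-F1 score = mean = (0.7619 + 0.5556 + 0.6087 + 0.6154) / 4 = 0.635

0.635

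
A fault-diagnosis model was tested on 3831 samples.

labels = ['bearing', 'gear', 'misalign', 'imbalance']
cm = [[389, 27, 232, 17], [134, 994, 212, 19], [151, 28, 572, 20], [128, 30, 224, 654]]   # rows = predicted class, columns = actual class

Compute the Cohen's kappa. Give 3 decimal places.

Observed agreement pₒ = trace/N = 2609/3831 = 0.6810
Expected agreement pₑ = Σ (rowᵢ·colᵢ)/N² = (802·665 + 1079·1359 + 1240·771 + 710·1036)/3831² = 0.2515
κ = (pₒ − pₑ)/(1 − pₑ) = (0.6810 − 0.2515)/(1 − 0.2515) = 0.574

0.574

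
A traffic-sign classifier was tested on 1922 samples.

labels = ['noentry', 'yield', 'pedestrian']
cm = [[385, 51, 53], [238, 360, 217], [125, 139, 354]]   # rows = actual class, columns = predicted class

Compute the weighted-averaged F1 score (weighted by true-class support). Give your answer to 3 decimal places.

Per-class F1 score (2·TP/(2·TP+FP+FN)):
  noentry: TP=385, FP=238+125=363, FN=51+53=104 → 770/1237 = 0.6225
  yield: TP=360, FP=51+139=190, FN=238+217=455 → 720/1365 = 0.5275
  pedestrian: TP=354, FP=53+217=270, FN=125+139=264 → 708/1242 = 0.5700
Weighted-F1 score = Σ (supportᵢ/N)·F1 scoreᵢ with N=1922: (489/1922)·0.6225 + (815/1922)·0.5275 + (618/1922)·0.5700 = 0.565

0.565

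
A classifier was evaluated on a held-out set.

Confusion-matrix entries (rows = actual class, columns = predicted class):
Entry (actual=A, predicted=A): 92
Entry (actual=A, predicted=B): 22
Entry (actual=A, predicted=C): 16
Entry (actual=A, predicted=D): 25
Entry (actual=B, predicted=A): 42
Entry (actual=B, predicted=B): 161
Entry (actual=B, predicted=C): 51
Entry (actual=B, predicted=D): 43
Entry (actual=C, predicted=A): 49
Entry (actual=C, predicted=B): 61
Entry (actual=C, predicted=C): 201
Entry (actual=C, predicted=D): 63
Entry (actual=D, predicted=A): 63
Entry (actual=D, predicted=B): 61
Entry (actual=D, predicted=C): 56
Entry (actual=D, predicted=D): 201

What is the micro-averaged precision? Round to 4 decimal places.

0.5427

Micro-averaging pools counts across classes: ΣTP=655, ΣFP=552, ΣFN=552.
Micro-precision = TP/(TP+FP) on pooled counts = 0.5427 (equals overall accuracy in single-label multiclass).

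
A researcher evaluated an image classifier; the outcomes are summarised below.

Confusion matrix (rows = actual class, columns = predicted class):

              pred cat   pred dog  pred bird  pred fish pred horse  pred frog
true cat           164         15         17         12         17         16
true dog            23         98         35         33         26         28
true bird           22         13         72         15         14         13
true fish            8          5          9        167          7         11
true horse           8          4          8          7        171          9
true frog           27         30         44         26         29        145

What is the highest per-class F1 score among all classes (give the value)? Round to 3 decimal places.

0.726

Per-class F1 score (2·TP/(2·TP+FP+FN)):
  cat: TP=164, FP=23+22+8+8+27=88, FN=15+17+12+17+16=77 → 328/493 = 0.6653
  dog: TP=98, FP=15+13+5+4+30=67, FN=23+35+33+26+28=145 → 196/408 = 0.4804
  bird: TP=72, FP=17+35+9+8+44=113, FN=22+13+15+14+13=77 → 144/334 = 0.4311
  fish: TP=167, FP=12+33+15+7+26=93, FN=8+5+9+7+11=40 → 334/467 = 0.7152
  horse: TP=171, FP=17+26+14+7+29=93, FN=8+4+8+7+9=36 → 342/471 = 0.7261
  frog: TP=145, FP=16+28+13+11+9=77, FN=27+30+44+26+29=156 → 290/523 = 0.5545
Highest is class 'horse' with F1 score = 0.726.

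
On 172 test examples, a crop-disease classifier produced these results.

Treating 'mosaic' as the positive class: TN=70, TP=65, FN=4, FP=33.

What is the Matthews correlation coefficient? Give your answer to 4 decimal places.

0.6154

MCC = (TP·TN − FP·FN) / √((TP+FP)(TP+FN)(TN+FP)(TN+FN))
Numerator = 65·70 − 33·4 = 4418
Denominator = √(98·69·103·74) = √51539964 = 7179.1339
MCC = 4418 / 7179.1339 = 0.6154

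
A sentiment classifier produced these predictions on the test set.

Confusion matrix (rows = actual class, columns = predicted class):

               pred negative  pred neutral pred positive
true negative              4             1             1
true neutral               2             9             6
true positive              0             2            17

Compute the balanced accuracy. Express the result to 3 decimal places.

Balanced accuracy = mean of per-class recall.
  negative: recall = 4/6 = 0.6667
  neutral: recall = 9/17 = 0.5294
  positive: recall = 17/19 = 0.8947
Mean = (0.6667 + 0.5294 + 0.8947) / 3 = 0.697

0.697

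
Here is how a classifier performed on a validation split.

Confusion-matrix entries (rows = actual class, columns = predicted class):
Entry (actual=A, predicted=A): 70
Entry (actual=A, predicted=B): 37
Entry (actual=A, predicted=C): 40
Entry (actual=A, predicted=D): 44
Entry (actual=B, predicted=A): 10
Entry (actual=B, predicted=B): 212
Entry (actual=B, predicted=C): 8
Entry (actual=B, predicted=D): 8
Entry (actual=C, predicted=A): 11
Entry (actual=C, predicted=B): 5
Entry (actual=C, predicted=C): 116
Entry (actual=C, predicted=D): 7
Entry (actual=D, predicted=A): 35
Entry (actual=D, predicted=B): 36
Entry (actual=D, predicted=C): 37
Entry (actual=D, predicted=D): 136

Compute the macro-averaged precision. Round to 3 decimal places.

0.640

Per-class precision (TP/(TP+FP)):
  A: TP=70, FP=10+11+35=56 → 70/126 = 0.5556
  B: TP=212, FP=37+5+36=78 → 212/290 = 0.7310
  C: TP=116, FP=40+8+37=85 → 116/201 = 0.5771
  D: TP=136, FP=44+8+7=59 → 136/195 = 0.6974
Macro-precision = mean = (0.5556 + 0.7310 + 0.5771 + 0.6974) / 4 = 0.640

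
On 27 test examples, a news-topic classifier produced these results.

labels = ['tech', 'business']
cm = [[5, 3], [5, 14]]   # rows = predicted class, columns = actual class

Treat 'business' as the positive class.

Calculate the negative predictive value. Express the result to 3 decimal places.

NPV = TN/(TN+FN) = 5/(5+3) = 0.625

0.625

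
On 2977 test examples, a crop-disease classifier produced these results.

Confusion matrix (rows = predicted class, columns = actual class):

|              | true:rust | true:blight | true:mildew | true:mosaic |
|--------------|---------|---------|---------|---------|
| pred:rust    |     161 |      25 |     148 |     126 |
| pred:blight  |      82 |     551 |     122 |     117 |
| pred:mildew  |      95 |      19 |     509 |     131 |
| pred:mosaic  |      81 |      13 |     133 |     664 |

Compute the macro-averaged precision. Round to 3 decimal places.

0.601

Per-class precision (TP/(TP+FP)):
  rust: TP=161, FP=25+148+126=299 → 161/460 = 0.3500
  blight: TP=551, FP=82+122+117=321 → 551/872 = 0.6319
  mildew: TP=509, FP=95+19+131=245 → 509/754 = 0.6751
  mosaic: TP=664, FP=81+13+133=227 → 664/891 = 0.7452
Macro-precision = mean = (0.3500 + 0.6319 + 0.6751 + 0.7452) / 4 = 0.601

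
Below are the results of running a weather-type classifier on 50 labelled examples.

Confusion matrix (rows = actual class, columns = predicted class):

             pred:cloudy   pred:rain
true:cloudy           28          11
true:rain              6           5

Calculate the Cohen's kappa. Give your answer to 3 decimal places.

Observed agreement pₒ = trace/N = 33/50 = 0.6600
Expected agreement pₑ = Σ (rowᵢ·colᵢ)/N² = (39·34 + 11·16)/50² = 0.6008
κ = (pₒ − pₑ)/(1 − pₑ) = (0.6600 − 0.6008)/(1 − 0.6008) = 0.148

0.148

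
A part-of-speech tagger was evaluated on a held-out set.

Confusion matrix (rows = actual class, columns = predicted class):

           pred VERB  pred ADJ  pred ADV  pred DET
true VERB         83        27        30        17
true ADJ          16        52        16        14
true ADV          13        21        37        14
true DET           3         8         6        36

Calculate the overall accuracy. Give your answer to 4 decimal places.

Accuracy = trace / total = (83+52+37+36=208) / 393 = 208/393 = 0.5293

0.5293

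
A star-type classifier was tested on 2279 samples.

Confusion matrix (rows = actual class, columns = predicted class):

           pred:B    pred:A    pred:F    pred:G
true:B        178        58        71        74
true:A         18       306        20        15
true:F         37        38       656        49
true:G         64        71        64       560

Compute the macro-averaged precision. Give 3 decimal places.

Per-class precision (TP/(TP+FP)):
  B: TP=178, FP=18+37+64=119 → 178/297 = 0.5993
  A: TP=306, FP=58+38+71=167 → 306/473 = 0.6469
  F: TP=656, FP=71+20+64=155 → 656/811 = 0.8089
  G: TP=560, FP=74+15+49=138 → 560/698 = 0.8023
Macro-precision = mean = (0.5993 + 0.6469 + 0.8089 + 0.8023) / 4 = 0.714

0.714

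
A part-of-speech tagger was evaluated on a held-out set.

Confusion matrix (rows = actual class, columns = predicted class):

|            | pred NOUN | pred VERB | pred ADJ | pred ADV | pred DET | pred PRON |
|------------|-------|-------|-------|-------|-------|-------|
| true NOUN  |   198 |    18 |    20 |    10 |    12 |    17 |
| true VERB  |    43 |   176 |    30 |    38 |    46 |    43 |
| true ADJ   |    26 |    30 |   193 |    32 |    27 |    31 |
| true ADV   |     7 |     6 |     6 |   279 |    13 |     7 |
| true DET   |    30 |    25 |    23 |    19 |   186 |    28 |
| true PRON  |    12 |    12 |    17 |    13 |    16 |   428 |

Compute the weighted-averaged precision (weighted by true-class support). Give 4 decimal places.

Per-class precision (TP/(TP+FP)):
  NOUN: TP=198, FP=43+26+7+30+12=118 → 198/316 = 0.62658
  VERB: TP=176, FP=18+30+6+25+12=91 → 176/267 = 0.65918
  ADJ: TP=193, FP=20+30+6+23+17=96 → 193/289 = 0.66782
  ADV: TP=279, FP=10+38+32+19+13=112 → 279/391 = 0.71355
  DET: TP=186, FP=12+46+27+13+16=114 → 186/300 = 0.62000
  PRON: TP=428, FP=17+43+31+7+28=126 → 428/554 = 0.77256
Weighted-precision = Σ (supportᵢ/N)·precisionᵢ with N=2117: (275/2117)·0.62658 + (376/2117)·0.65918 + (339/2117)·0.66782 + (318/2117)·0.71355 + (311/2117)·0.62000 + (498/2117)·0.77256 = 0.6854

0.6854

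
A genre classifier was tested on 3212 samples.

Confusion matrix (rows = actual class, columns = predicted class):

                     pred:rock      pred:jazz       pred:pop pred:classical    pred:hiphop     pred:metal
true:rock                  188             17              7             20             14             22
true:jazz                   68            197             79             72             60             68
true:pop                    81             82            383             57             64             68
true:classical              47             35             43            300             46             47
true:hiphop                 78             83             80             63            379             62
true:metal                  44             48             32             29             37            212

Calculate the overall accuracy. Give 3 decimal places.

Accuracy = trace / total = (188+197+383+300+379+212=1659) / 3212 = 1659/3212 = 0.517

0.517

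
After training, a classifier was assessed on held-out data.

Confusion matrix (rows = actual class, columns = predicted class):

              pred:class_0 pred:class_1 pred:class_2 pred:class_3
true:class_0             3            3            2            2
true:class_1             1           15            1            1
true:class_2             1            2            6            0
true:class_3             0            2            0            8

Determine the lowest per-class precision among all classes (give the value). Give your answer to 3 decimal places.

0.600

Per-class precision (TP/(TP+FP)):
  class_0: TP=3, FP=1+1+0=2 → 3/5 = 0.6000
  class_1: TP=15, FP=3+2+2=7 → 15/22 = 0.6818
  class_2: TP=6, FP=2+1+0=3 → 6/9 = 0.6667
  class_3: TP=8, FP=2+1+0=3 → 8/11 = 0.7273
Lowest is class 'class_0' with precision = 0.600.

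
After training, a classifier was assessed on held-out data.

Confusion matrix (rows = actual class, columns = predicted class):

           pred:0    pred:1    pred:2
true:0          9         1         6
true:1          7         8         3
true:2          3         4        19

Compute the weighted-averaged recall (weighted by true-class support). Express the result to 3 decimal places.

0.600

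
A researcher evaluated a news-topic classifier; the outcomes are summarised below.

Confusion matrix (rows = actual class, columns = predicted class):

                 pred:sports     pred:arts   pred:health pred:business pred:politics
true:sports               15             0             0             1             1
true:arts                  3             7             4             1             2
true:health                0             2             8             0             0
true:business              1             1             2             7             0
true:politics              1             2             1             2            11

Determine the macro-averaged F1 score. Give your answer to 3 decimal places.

0.656

Per-class F1 score (2·TP/(2·TP+FP+FN)):
  sports: TP=15, FP=3+0+1+1=5, FN=0+0+1+1=2 → 30/37 = 0.8108
  arts: TP=7, FP=0+2+1+2=5, FN=3+4+1+2=10 → 14/29 = 0.4828
  health: TP=8, FP=0+4+2+1=7, FN=0+2+0+0=2 → 16/25 = 0.6400
  business: TP=7, FP=1+1+0+2=4, FN=1+1+2+0=4 → 14/22 = 0.6364
  politics: TP=11, FP=1+2+0+0=3, FN=1+2+1+2=6 → 22/31 = 0.7097
Macro-F1 score = mean = (0.8108 + 0.4828 + 0.6400 + 0.6364 + 0.7097) / 5 = 0.656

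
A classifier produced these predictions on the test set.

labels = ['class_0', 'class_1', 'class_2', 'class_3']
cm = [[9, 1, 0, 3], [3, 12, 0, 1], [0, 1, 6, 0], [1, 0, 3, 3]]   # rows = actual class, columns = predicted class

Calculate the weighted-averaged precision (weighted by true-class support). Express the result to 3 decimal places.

Per-class precision (TP/(TP+FP)):
  class_0: TP=9, FP=3+0+1=4 → 9/13 = 0.6923
  class_1: TP=12, FP=1+1+0=2 → 12/14 = 0.8571
  class_2: TP=6, FP=0+0+3=3 → 6/9 = 0.6667
  class_3: TP=3, FP=3+1+0=4 → 3/7 = 0.4286
Weighted-precision = Σ (supportᵢ/N)·precisionᵢ with N=43: (13/43)·0.6923 + (16/43)·0.8571 + (7/43)·0.6667 + (7/43)·0.4286 = 0.707

0.707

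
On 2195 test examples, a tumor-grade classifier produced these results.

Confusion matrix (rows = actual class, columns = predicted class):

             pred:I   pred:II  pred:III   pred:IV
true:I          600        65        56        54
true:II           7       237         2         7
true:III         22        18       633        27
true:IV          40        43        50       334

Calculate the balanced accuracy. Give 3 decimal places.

Balanced accuracy = mean of per-class recall.
  I: recall = 600/775 = 0.7742
  II: recall = 237/253 = 0.9368
  III: recall = 633/700 = 0.9043
  IV: recall = 334/467 = 0.7152
Mean = (0.7742 + 0.9368 + 0.9043 + 0.7152) / 4 = 0.833

0.833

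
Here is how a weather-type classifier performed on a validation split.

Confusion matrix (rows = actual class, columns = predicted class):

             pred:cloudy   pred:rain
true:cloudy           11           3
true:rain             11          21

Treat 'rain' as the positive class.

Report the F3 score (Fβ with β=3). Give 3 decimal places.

0.673

Fβ = (1+β²)·TP / ((1+β²)·TP + β²·FN + FP), with β²=9
= 10·21 / (10·21 + 9·11 + 3) = 0.673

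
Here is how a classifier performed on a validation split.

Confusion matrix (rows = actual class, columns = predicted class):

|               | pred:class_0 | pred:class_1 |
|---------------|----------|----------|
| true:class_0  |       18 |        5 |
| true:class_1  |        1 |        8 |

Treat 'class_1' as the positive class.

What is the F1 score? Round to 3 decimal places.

Precision = TP/(TP+FP) = 8/13 = 0.6154
Recall = TP/(TP+FN) = 8/9 = 0.8889
F1 = 2·TP/(2·TP+FP+FN) = 16/22 = 0.727

0.727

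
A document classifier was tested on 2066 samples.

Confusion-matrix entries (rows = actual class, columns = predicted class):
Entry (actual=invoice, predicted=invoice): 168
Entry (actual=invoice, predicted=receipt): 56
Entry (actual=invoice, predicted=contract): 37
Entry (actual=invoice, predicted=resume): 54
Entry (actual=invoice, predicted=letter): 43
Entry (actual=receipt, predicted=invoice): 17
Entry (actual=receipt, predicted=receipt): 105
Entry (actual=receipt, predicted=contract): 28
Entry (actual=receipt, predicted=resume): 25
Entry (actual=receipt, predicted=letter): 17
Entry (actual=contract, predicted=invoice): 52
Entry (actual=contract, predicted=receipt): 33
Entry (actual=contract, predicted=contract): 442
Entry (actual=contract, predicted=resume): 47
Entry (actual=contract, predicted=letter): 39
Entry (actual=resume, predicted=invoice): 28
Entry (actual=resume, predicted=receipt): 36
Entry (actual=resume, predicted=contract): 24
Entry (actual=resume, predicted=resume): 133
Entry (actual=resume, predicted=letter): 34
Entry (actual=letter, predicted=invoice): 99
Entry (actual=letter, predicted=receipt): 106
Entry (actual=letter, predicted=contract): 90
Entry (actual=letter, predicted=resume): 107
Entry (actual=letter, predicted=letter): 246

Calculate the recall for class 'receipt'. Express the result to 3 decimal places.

0.547

Treat 'receipt' as positive and all other classes as negative.
recall = TP/(TP+FN).
receipt: TP=105, FN=17+28+25+17=87 → 105/192 = 0.5469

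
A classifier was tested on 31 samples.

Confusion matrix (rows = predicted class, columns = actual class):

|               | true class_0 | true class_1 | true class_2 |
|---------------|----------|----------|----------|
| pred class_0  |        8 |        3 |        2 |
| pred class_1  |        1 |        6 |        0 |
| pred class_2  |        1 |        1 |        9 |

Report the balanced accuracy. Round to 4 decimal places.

Balanced accuracy = mean of per-class recall.
  class_0: recall = 8/10 = 0.80000
  class_1: recall = 6/10 = 0.60000
  class_2: recall = 9/11 = 0.81818
Mean = (0.80000 + 0.60000 + 0.81818) / 3 = 0.7394

0.7394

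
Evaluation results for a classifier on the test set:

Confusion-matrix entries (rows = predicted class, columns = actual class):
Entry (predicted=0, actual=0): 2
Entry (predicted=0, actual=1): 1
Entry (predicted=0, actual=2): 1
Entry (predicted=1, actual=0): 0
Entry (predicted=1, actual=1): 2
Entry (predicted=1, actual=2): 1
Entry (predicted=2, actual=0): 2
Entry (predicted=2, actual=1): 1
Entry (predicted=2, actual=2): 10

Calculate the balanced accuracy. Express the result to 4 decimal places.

0.6111

Balanced accuracy = mean of per-class recall.
  0: recall = 2/4 = 0.50000
  1: recall = 2/4 = 0.50000
  2: recall = 10/12 = 0.83333
Mean = (0.50000 + 0.50000 + 0.83333) / 3 = 0.6111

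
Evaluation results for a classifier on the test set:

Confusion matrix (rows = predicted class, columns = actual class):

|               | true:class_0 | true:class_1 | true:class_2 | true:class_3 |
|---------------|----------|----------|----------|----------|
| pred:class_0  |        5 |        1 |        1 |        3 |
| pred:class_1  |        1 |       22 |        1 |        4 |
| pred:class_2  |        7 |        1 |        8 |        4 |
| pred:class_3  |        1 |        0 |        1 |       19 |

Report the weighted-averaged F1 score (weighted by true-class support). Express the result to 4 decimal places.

Per-class F1 score (2·TP/(2·TP+FP+FN)):
  class_0: TP=5, FP=1+1+3=5, FN=1+7+1=9 → 10/24 = 0.41667
  class_1: TP=22, FP=1+1+4=6, FN=1+1+0=2 → 44/52 = 0.84615
  class_2: TP=8, FP=7+1+4=12, FN=1+1+1=3 → 16/31 = 0.51613
  class_3: TP=19, FP=1+0+1=2, FN=3+4+4=11 → 38/51 = 0.74510
Weighted-F1 score = Σ (supportᵢ/N)·F1 scoreᵢ with N=79: (14/79)·0.41667 + (24/79)·0.84615 + (11/79)·0.51613 + (30/79)·0.74510 = 0.6857

0.6857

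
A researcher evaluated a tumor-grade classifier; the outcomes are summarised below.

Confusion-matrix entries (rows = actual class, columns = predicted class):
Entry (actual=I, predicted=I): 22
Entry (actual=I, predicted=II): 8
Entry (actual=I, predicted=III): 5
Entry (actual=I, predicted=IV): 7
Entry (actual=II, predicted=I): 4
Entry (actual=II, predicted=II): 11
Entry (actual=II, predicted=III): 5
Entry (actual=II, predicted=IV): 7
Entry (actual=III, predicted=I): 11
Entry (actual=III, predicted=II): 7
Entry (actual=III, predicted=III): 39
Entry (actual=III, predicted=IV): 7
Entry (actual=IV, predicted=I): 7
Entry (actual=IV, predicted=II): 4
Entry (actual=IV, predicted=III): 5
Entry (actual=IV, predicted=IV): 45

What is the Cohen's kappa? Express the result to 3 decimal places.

Observed agreement pₒ = trace/N = 117/194 = 0.6031
Expected agreement pₑ = Σ (rowᵢ·colᵢ)/N² = (42·44 + 27·30 + 64·54 + 61·66)/194² = 0.2694
κ = (pₒ − pₑ)/(1 − pₑ) = (0.6031 − 0.2694)/(1 − 0.2694) = 0.457

0.457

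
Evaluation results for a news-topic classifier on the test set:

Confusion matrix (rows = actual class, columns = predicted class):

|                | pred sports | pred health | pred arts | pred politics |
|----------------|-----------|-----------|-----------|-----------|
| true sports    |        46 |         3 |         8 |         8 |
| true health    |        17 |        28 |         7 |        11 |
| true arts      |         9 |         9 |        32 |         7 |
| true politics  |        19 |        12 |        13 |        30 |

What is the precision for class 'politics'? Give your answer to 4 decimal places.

Treat 'politics' as positive and all other classes as negative.
precision = TP/(TP+FP).
politics: TP=30, FP=8+11+7=26 → 30/56 = 0.53571

0.5357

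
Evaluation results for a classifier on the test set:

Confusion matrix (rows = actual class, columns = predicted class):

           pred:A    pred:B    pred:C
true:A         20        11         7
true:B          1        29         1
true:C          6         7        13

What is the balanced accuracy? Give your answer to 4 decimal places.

0.6539

Balanced accuracy = mean of per-class recall.
  A: recall = 20/38 = 0.52632
  B: recall = 29/31 = 0.93548
  C: recall = 13/26 = 0.50000
Mean = (0.52632 + 0.93548 + 0.50000) / 3 = 0.6539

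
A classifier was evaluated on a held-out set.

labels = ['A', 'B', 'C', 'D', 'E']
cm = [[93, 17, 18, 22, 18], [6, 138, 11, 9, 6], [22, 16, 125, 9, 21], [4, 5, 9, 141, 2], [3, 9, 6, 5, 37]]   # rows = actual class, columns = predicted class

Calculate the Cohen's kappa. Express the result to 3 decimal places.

0.632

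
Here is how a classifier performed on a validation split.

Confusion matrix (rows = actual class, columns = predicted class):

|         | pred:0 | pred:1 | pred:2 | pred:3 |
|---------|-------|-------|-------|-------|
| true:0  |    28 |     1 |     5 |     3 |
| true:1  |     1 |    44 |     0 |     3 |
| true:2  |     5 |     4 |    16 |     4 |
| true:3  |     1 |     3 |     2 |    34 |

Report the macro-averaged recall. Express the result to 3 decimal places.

Per-class recall (TP/(TP+FN)):
  0: TP=28, FN=1+5+3=9 → 28/37 = 0.7568
  1: TP=44, FN=1+0+3=4 → 44/48 = 0.9167
  2: TP=16, FN=5+4+4=13 → 16/29 = 0.5517
  3: TP=34, FN=1+3+2=6 → 34/40 = 0.8500
Macro-recall = mean = (0.7568 + 0.9167 + 0.5517 + 0.8500) / 4 = 0.769

0.769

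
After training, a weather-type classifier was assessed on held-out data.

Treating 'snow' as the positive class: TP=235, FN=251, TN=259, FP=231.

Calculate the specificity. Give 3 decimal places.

Specificity = TN/(TN+FP) = 259/(259+231) = 0.529

0.529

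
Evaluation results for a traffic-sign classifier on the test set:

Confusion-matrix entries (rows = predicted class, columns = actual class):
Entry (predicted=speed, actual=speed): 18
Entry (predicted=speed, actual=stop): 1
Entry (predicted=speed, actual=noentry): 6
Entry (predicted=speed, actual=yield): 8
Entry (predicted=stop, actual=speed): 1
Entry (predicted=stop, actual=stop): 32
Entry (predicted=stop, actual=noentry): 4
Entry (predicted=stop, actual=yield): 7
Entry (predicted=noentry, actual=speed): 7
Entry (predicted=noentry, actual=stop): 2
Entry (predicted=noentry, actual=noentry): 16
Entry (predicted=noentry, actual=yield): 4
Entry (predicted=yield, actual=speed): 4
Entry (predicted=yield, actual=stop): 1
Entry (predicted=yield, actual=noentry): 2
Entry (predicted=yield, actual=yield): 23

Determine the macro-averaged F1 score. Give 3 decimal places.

Per-class F1 score (2·TP/(2·TP+FP+FN)):
  speed: TP=18, FP=1+6+8=15, FN=1+7+4=12 → 36/63 = 0.5714
  stop: TP=32, FP=1+4+7=12, FN=1+2+1=4 → 64/80 = 0.8000
  noentry: TP=16, FP=7+2+4=13, FN=6+4+2=12 → 32/57 = 0.5614
  yield: TP=23, FP=4+1+2=7, FN=8+7+4=19 → 46/72 = 0.6389
Macro-F1 score = mean = (0.5714 + 0.8000 + 0.5614 + 0.6389) / 4 = 0.643

0.643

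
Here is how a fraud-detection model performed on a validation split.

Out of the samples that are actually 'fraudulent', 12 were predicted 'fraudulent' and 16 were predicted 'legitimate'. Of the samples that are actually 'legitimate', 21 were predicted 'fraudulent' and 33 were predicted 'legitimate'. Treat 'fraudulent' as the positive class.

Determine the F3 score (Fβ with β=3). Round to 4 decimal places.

0.4211

Fβ = (1+β²)·TP / ((1+β²)·TP + β²·FN + FP), with β²=9
= 10·12 / (10·12 + 9·16 + 21) = 0.4211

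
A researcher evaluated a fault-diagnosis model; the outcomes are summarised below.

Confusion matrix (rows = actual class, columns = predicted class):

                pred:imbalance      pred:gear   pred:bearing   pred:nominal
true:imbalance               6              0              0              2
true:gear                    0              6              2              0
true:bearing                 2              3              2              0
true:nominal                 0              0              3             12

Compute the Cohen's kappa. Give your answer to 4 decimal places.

0.5653

Observed agreement pₒ = trace/N = 26/38 = 0.68421
Expected agreement pₑ = Σ (rowᵢ·colᵢ)/N² = (8·8 + 8·9 + 7·7 + 15·14)/38² = 0.27355
κ = (pₒ − pₑ)/(1 − pₑ) = (0.68421 − 0.27355)/(1 − 0.27355) = 0.5653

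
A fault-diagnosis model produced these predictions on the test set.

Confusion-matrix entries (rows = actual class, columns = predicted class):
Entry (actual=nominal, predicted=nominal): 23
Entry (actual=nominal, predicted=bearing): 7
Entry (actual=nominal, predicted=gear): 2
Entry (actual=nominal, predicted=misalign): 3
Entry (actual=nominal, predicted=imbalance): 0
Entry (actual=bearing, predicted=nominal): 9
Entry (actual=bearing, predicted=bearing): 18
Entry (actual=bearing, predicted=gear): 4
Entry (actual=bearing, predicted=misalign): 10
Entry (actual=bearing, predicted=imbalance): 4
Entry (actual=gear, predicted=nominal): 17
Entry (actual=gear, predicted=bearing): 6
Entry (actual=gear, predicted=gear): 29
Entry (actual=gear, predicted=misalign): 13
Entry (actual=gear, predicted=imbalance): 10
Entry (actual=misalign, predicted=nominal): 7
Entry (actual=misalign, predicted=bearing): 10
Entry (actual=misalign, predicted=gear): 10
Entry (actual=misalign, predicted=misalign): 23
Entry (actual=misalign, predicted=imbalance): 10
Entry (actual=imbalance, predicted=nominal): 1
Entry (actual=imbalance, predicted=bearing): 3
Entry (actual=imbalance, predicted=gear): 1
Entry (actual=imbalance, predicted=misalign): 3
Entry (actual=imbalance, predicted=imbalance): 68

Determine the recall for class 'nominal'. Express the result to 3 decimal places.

Take TP from the diagonal, FP from the rest of the 'nominal' prediction marginal, FN from the rest of the 'nominal' actual marginal.
recall = TP/(TP+FN).
nominal: TP=23, FN=7+2+3+0=12 → 23/35 = 0.6571

0.657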